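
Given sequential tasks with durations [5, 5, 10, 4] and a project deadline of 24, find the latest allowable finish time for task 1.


LF(activity 1) = deadline - sum of successor durations
Successors: activities 2 through 4 with durations [5, 10, 4]
Sum of successor durations = 19
LF = 24 - 19 = 5

5


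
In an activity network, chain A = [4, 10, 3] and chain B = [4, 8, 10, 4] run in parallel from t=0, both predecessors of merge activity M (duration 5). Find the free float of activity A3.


ES(A3) = sum of predecessors on chain A = 14
EF(A3) = ES + duration = 14 + 3 = 17
Successor of A3 is M. ES(M) = max(sum(A), sum(B)) = max(17, 26) = 26
Free float = ES(successor) - EF(current) = 26 - 17 = 9

9


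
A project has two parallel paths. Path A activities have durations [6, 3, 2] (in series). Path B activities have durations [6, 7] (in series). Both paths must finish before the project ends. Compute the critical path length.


Path A total = 6 + 3 + 2 = 11
Path B total = 6 + 7 = 13
Critical path = longest path = max(11, 13) = 13

13


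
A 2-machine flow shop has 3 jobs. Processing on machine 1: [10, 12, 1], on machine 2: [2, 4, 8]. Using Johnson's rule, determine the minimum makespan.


Apply Johnson's rule:
  Group 1 (a <= b): [(3, 1, 8)]
  Group 2 (a > b): [(2, 12, 4), (1, 10, 2)]
Optimal job order: [3, 2, 1]
Schedule:
  Job 3: M1 done at 1, M2 done at 9
  Job 2: M1 done at 13, M2 done at 17
  Job 1: M1 done at 23, M2 done at 25
Makespan = 25

25


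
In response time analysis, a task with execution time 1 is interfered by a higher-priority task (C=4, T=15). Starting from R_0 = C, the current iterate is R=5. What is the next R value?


R_next = C + ceil(R_prev / T_hp) * C_hp
ceil(5 / 15) = ceil(0.3333) = 1
Interference = 1 * 4 = 4
R_next = 1 + 4 = 5
R_next = R_prev, so the iteration has converged (response time = 5).

5


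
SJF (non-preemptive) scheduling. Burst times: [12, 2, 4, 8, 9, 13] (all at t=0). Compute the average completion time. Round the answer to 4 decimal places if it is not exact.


SJF order (ascending): [2, 4, 8, 9, 12, 13]
Completion times:
  Job 1: burst=2, C=2
  Job 2: burst=4, C=6
  Job 3: burst=8, C=14
  Job 4: burst=9, C=23
  Job 5: burst=12, C=35
  Job 6: burst=13, C=48
Average completion = 128/6 = 21.3333

21.3333


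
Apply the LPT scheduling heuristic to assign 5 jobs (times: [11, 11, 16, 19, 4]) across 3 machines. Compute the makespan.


Sort jobs in decreasing order (LPT): [19, 16, 11, 11, 4]
Assign each job to the least loaded machine:
  Machine 1: jobs [19], load = 19
  Machine 2: jobs [16, 4], load = 20
  Machine 3: jobs [11, 11], load = 22
Makespan = max load = 22

22


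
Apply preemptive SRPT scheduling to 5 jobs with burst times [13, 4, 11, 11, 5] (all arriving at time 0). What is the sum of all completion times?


Since all jobs arrive at t=0, SRPT equals SPT ordering.
SPT order: [4, 5, 11, 11, 13]
Completion times:
  Job 1: p=4, C=4
  Job 2: p=5, C=9
  Job 3: p=11, C=20
  Job 4: p=11, C=31
  Job 5: p=13, C=44
Total completion time = 4 + 9 + 20 + 31 + 44 = 108

108


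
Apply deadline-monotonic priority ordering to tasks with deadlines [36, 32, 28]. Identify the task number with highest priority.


Sort tasks by relative deadline (ascending):
  Task 3: deadline = 28
  Task 2: deadline = 32
  Task 1: deadline = 36
Priority order (highest first): [3, 2, 1]
Highest priority task = 3

3


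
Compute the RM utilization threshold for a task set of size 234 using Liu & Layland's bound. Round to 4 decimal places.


Compute 2^(1/234) = 1.0029665590
Subtract 1: 1.0029665590 - 1 = 0.0029665590
Multiply by n: 234 * 0.0029665590 = 0.6941748060
Round to 4 dp: 0.6942

0.6942


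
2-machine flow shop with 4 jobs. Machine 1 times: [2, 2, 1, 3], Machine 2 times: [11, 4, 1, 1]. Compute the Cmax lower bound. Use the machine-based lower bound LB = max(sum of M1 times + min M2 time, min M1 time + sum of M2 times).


LB1 = sum(M1 times) + min(M2 times) = 8 + 1 = 9
LB2 = min(M1 times) + sum(M2 times) = 1 + 17 = 18
Lower bound = max(LB1, LB2) = max(9, 18) = 18

18


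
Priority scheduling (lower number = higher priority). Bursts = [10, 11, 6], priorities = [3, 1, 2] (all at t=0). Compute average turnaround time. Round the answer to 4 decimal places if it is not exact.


Sort by priority (ascending = highest first):
Order: [(1, 11), (2, 6), (3, 10)]
Completion times:
  Priority 1, burst=11, C=11
  Priority 2, burst=6, C=17
  Priority 3, burst=10, C=27
Average turnaround = 55/3 = 18.3333

18.3333


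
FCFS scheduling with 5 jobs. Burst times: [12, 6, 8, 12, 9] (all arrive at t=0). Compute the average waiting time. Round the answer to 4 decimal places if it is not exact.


FCFS order (as given): [12, 6, 8, 12, 9]
Waiting times:
  Job 1: wait = 0
  Job 2: wait = 12
  Job 3: wait = 18
  Job 4: wait = 26
  Job 5: wait = 38
Sum of waiting times = 94
Average waiting time = 94/5 = 18.8

18.8


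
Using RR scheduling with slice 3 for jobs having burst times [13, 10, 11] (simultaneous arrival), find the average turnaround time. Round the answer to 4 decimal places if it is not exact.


Time quantum = 3
Execution trace:
  J1 runs 3 units, time = 3
  J2 runs 3 units, time = 6
  J3 runs 3 units, time = 9
  J1 runs 3 units, time = 12
  J2 runs 3 units, time = 15
  J3 runs 3 units, time = 18
  J1 runs 3 units, time = 21
  J2 runs 3 units, time = 24
  J3 runs 3 units, time = 27
  J1 runs 3 units, time = 30
  J2 runs 1 units, time = 31
  J3 runs 2 units, time = 33
  J1 runs 1 units, time = 34
Finish times: [34, 31, 33]
Average turnaround = 98/3 = 32.6667

32.6667


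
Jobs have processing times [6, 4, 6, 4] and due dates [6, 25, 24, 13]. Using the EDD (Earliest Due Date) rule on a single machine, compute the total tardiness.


Sort by due date (EDD order): [(6, 6), (4, 13), (6, 24), (4, 25)]
Compute completion times and tardiness:
  Job 1: p=6, d=6, C=6, tardiness=max(0,6-6)=0
  Job 2: p=4, d=13, C=10, tardiness=max(0,10-13)=0
  Job 3: p=6, d=24, C=16, tardiness=max(0,16-24)=0
  Job 4: p=4, d=25, C=20, tardiness=max(0,20-25)=0
Total tardiness = 0

0


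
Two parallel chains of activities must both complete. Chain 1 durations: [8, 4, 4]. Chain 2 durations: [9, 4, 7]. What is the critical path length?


Path A total = 8 + 4 + 4 = 16
Path B total = 9 + 4 + 7 = 20
Critical path = longest path = max(16, 20) = 20

20


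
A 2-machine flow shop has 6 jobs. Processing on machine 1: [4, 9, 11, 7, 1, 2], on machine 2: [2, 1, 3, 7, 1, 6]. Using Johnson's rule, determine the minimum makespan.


Apply Johnson's rule:
  Group 1 (a <= b): [(5, 1, 1), (6, 2, 6), (4, 7, 7)]
  Group 2 (a > b): [(3, 11, 3), (1, 4, 2), (2, 9, 1)]
Optimal job order: [5, 6, 4, 3, 1, 2]
Schedule:
  Job 5: M1 done at 1, M2 done at 2
  Job 6: M1 done at 3, M2 done at 9
  Job 4: M1 done at 10, M2 done at 17
  Job 3: M1 done at 21, M2 done at 24
  Job 1: M1 done at 25, M2 done at 27
  Job 2: M1 done at 34, M2 done at 35
Makespan = 35

35


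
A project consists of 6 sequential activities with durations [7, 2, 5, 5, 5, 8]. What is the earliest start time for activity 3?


Activity 3 starts after activities 1 through 2 complete.
Predecessor durations: [7, 2]
ES = 7 + 2 = 9

9


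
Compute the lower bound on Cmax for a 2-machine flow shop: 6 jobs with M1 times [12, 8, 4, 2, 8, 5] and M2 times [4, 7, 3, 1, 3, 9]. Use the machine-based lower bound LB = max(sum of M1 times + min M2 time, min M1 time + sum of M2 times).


LB1 = sum(M1 times) + min(M2 times) = 39 + 1 = 40
LB2 = min(M1 times) + sum(M2 times) = 2 + 27 = 29
Lower bound = max(LB1, LB2) = max(40, 29) = 40

40


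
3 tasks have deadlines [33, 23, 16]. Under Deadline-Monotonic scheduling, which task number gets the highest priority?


Sort tasks by relative deadline (ascending):
  Task 3: deadline = 16
  Task 2: deadline = 23
  Task 1: deadline = 33
Priority order (highest first): [3, 2, 1]
Highest priority task = 3

3


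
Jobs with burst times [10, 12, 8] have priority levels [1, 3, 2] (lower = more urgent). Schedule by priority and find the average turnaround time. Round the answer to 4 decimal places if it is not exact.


Sort by priority (ascending = highest first):
Order: [(1, 10), (2, 8), (3, 12)]
Completion times:
  Priority 1, burst=10, C=10
  Priority 2, burst=8, C=18
  Priority 3, burst=12, C=30
Average turnaround = 58/3 = 19.3333

19.3333


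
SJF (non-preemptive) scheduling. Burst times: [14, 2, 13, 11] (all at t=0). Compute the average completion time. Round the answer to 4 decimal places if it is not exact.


SJF order (ascending): [2, 11, 13, 14]
Completion times:
  Job 1: burst=2, C=2
  Job 2: burst=11, C=13
  Job 3: burst=13, C=26
  Job 4: burst=14, C=40
Average completion = 81/4 = 20.25

20.25


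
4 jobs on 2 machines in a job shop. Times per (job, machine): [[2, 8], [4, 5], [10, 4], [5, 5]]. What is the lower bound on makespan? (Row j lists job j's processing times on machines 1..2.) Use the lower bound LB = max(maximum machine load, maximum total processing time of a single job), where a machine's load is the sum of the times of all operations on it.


Machine loads:
  Machine 1: 2 + 4 + 10 + 5 = 21
  Machine 2: 8 + 5 + 4 + 5 = 22
Max machine load = 22
Job totals:
  Job 1: 10
  Job 2: 9
  Job 3: 14
  Job 4: 10
Max job total = 14
Lower bound = max(22, 14) = 22

22


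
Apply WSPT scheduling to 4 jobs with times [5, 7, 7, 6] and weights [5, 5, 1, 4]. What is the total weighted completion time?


Compute p/w ratios and sort ascending (WSPT): [(5, 5), (7, 5), (6, 4), (7, 1)]
Compute weighted completion times:
  Job (p=5,w=5): C=5, w*C=5*5=25
  Job (p=7,w=5): C=12, w*C=5*12=60
  Job (p=6,w=4): C=18, w*C=4*18=72
  Job (p=7,w=1): C=25, w*C=1*25=25
Total weighted completion time = 182

182


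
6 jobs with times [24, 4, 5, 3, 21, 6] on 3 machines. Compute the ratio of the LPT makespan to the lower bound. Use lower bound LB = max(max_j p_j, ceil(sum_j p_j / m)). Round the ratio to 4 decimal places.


LPT order: [24, 21, 6, 5, 4, 3]
Machine loads after assignment: [24, 21, 18]
LPT makespan = 24
Lower bound = max(max_job, ceil(total/3)) = max(24, 21) = 24
Ratio = 24 / 24 = 1.0

1.0


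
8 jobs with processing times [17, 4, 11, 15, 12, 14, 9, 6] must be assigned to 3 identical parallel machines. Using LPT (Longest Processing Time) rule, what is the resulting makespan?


Sort jobs in decreasing order (LPT): [17, 15, 14, 12, 11, 9, 6, 4]
Assign each job to the least loaded machine:
  Machine 1: jobs [17, 9, 6], load = 32
  Machine 2: jobs [15, 11, 4], load = 30
  Machine 3: jobs [14, 12], load = 26
Makespan = max load = 32

32


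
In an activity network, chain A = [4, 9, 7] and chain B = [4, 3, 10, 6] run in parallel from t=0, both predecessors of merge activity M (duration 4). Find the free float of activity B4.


ES(B4) = sum of predecessors on chain B = 17
EF(B4) = ES + duration = 17 + 6 = 23
Successor of B4 is M. ES(M) = max(sum(A), sum(B)) = max(20, 23) = 23
Free float = ES(successor) - EF(current) = 23 - 23 = 0

0


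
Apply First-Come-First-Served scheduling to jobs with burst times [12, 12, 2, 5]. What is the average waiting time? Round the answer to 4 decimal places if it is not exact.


FCFS order (as given): [12, 12, 2, 5]
Waiting times:
  Job 1: wait = 0
  Job 2: wait = 12
  Job 3: wait = 24
  Job 4: wait = 26
Sum of waiting times = 62
Average waiting time = 62/4 = 15.5

15.5


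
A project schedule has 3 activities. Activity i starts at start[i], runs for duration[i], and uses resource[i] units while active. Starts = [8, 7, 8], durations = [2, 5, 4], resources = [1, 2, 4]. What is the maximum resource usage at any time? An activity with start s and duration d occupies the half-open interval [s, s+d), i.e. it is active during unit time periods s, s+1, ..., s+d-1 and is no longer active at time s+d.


Each activity i is active on [start_i, start_i + duration_i).
Compute total resource usage per time slot:
  t=0: active resources = [], total = 0
  t=1: active resources = [], total = 0
  t=2: active resources = [], total = 0
  t=3: active resources = [], total = 0
  t=4: active resources = [], total = 0
  t=5: active resources = [], total = 0
  t=6: active resources = [], total = 0
  t=7: active resources = [2], total = 2
  t=8: active resources = [1, 2, 4], total = 7
  t=9: active resources = [1, 2, 4], total = 7
  t=10: active resources = [2, 4], total = 6
  t=11: active resources = [2, 4], total = 6
Peak resource demand = 7

7


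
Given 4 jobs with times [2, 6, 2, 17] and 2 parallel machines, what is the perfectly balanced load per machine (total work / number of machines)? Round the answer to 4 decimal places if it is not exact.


Total processing time = 2 + 6 + 2 + 17 = 27
Number of machines = 2
Ideal balanced load = 27 / 2 = 13.5

13.5


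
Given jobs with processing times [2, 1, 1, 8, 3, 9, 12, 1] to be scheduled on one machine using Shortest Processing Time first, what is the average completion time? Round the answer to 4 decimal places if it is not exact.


Sort jobs by processing time (SPT order): [1, 1, 1, 2, 3, 8, 9, 12]
Compute completion times sequentially:
  Job 1: processing = 1, completes at 1
  Job 2: processing = 1, completes at 2
  Job 3: processing = 1, completes at 3
  Job 4: processing = 2, completes at 5
  Job 5: processing = 3, completes at 8
  Job 6: processing = 8, completes at 16
  Job 7: processing = 9, completes at 25
  Job 8: processing = 12, completes at 37
Sum of completion times = 97
Average completion time = 97/8 = 12.125

12.125


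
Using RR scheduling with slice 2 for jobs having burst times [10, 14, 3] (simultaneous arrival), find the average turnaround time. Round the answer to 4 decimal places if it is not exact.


Time quantum = 2
Execution trace:
  J1 runs 2 units, time = 2
  J2 runs 2 units, time = 4
  J3 runs 2 units, time = 6
  J1 runs 2 units, time = 8
  J2 runs 2 units, time = 10
  J3 runs 1 units, time = 11
  J1 runs 2 units, time = 13
  J2 runs 2 units, time = 15
  J1 runs 2 units, time = 17
  J2 runs 2 units, time = 19
  J1 runs 2 units, time = 21
  J2 runs 2 units, time = 23
  J2 runs 2 units, time = 25
  J2 runs 2 units, time = 27
Finish times: [21, 27, 11]
Average turnaround = 59/3 = 19.6667

19.6667


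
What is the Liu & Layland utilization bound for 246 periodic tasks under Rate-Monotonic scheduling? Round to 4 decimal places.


Compute 2^(1/246) = 1.0028216448
Subtract 1: 1.0028216448 - 1 = 0.0028216448
Multiply by n: 246 * 0.0028216448 = 0.6941246208
Round to 4 dp: 0.6941

0.6941


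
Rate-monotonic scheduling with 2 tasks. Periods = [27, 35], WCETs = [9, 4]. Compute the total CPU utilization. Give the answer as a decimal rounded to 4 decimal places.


Compute individual utilizations (exact fractions):
  Task 1: C/T = 9/27 = 1/3 (approx. 0.3333)
  Task 2: C/T = 4/35 (approx. 0.1143)
Total utilization U = 1/3 + 4/35 = 47/105
Rounded to 4 decimal places: U = 0.4476
RM (Liu & Layland) bound for 2 tasks = 0.828427; compare with U = 47/105 (approx. 0.447619)
U <= bound, so schedulable by RM sufficient condition.

0.4476


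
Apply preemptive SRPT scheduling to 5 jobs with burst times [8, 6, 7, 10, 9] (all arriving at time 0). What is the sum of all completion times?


Since all jobs arrive at t=0, SRPT equals SPT ordering.
SPT order: [6, 7, 8, 9, 10]
Completion times:
  Job 1: p=6, C=6
  Job 2: p=7, C=13
  Job 3: p=8, C=21
  Job 4: p=9, C=30
  Job 5: p=10, C=40
Total completion time = 6 + 13 + 21 + 30 + 40 = 110

110


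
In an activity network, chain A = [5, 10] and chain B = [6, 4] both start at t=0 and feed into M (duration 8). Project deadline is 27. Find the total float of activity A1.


Forward pass: ES(A1) = sum of predecessors on chain A = 0
EF = ES + duration = 0 + 5 = 5
Backward pass: LF(M) = deadline = 27; LS(M) = 27 - 8 = 19
LF(A1) = LS(M) - sum(successors on chain A) = 19 - 10 = 9
LS = LF - duration = 9 - 5 = 4
Total float = LS - ES = 4 - 0 = 4

4


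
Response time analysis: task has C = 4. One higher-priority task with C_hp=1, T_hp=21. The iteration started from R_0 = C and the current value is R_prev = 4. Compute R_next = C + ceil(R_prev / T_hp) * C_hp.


R_next = C + ceil(R_prev / T_hp) * C_hp
ceil(4 / 21) = ceil(0.1905) = 1
Interference = 1 * 1 = 1
R_next = 4 + 1 = 5

5


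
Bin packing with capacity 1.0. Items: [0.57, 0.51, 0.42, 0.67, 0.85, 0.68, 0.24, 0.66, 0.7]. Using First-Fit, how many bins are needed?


Place items sequentially using First-Fit:
  Item 0.57 -> new Bin 1
  Item 0.51 -> new Bin 2
  Item 0.42 -> Bin 1 (now 0.99)
  Item 0.67 -> new Bin 3
  Item 0.85 -> new Bin 4
  Item 0.68 -> new Bin 5
  Item 0.24 -> Bin 2 (now 0.75)
  Item 0.66 -> new Bin 6
  Item 0.7 -> new Bin 7
Total bins used = 7

7


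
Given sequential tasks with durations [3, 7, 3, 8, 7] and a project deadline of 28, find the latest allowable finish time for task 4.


LF(activity 4) = deadline - sum of successor durations
Successors: activities 5 through 5 with durations [7]
Sum of successor durations = 7
LF = 28 - 7 = 21

21


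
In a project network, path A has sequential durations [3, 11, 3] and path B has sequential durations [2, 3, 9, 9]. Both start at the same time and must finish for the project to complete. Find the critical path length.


Path A total = 3 + 11 + 3 = 17
Path B total = 2 + 3 + 9 + 9 = 23
Critical path = longest path = max(17, 23) = 23

23


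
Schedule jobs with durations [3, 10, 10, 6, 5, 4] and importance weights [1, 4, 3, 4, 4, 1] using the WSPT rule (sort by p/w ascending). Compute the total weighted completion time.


Compute p/w ratios and sort ascending (WSPT): [(5, 4), (6, 4), (10, 4), (3, 1), (10, 3), (4, 1)]
Compute weighted completion times:
  Job (p=5,w=4): C=5, w*C=4*5=20
  Job (p=6,w=4): C=11, w*C=4*11=44
  Job (p=10,w=4): C=21, w*C=4*21=84
  Job (p=3,w=1): C=24, w*C=1*24=24
  Job (p=10,w=3): C=34, w*C=3*34=102
  Job (p=4,w=1): C=38, w*C=1*38=38
Total weighted completion time = 312

312


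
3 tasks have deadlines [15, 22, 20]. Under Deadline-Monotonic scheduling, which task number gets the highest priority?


Sort tasks by relative deadline (ascending):
  Task 1: deadline = 15
  Task 3: deadline = 20
  Task 2: deadline = 22
Priority order (highest first): [1, 3, 2]
Highest priority task = 1

1


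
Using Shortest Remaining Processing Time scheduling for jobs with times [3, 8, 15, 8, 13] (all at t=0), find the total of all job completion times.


Since all jobs arrive at t=0, SRPT equals SPT ordering.
SPT order: [3, 8, 8, 13, 15]
Completion times:
  Job 1: p=3, C=3
  Job 2: p=8, C=11
  Job 3: p=8, C=19
  Job 4: p=13, C=32
  Job 5: p=15, C=47
Total completion time = 3 + 11 + 19 + 32 + 47 = 112

112


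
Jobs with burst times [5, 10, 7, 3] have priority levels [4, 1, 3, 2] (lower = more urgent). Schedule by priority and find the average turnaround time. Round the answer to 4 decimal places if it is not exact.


Sort by priority (ascending = highest first):
Order: [(1, 10), (2, 3), (3, 7), (4, 5)]
Completion times:
  Priority 1, burst=10, C=10
  Priority 2, burst=3, C=13
  Priority 3, burst=7, C=20
  Priority 4, burst=5, C=25
Average turnaround = 68/4 = 17.0

17.0


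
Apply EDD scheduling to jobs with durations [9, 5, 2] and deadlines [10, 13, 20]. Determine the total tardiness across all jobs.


Sort by due date (EDD order): [(9, 10), (5, 13), (2, 20)]
Compute completion times and tardiness:
  Job 1: p=9, d=10, C=9, tardiness=max(0,9-10)=0
  Job 2: p=5, d=13, C=14, tardiness=max(0,14-13)=1
  Job 3: p=2, d=20, C=16, tardiness=max(0,16-20)=0
Total tardiness = 1

1


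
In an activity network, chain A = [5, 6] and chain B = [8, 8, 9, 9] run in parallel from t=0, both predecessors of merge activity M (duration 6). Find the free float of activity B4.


ES(B4) = sum of predecessors on chain B = 25
EF(B4) = ES + duration = 25 + 9 = 34
Successor of B4 is M. ES(M) = max(sum(A), sum(B)) = max(11, 34) = 34
Free float = ES(successor) - EF(current) = 34 - 34 = 0

0


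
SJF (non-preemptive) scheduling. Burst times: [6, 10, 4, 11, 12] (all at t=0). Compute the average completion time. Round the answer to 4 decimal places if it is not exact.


SJF order (ascending): [4, 6, 10, 11, 12]
Completion times:
  Job 1: burst=4, C=4
  Job 2: burst=6, C=10
  Job 3: burst=10, C=20
  Job 4: burst=11, C=31
  Job 5: burst=12, C=43
Average completion = 108/5 = 21.6

21.6


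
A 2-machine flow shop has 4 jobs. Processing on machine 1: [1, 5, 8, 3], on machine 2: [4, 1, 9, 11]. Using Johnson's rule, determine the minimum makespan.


Apply Johnson's rule:
  Group 1 (a <= b): [(1, 1, 4), (4, 3, 11), (3, 8, 9)]
  Group 2 (a > b): [(2, 5, 1)]
Optimal job order: [1, 4, 3, 2]
Schedule:
  Job 1: M1 done at 1, M2 done at 5
  Job 4: M1 done at 4, M2 done at 16
  Job 3: M1 done at 12, M2 done at 25
  Job 2: M1 done at 17, M2 done at 26
Makespan = 26

26


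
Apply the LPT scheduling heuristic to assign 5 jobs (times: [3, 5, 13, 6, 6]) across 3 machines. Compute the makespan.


Sort jobs in decreasing order (LPT): [13, 6, 6, 5, 3]
Assign each job to the least loaded machine:
  Machine 1: jobs [13], load = 13
  Machine 2: jobs [6, 5], load = 11
  Machine 3: jobs [6, 3], load = 9
Makespan = max load = 13

13


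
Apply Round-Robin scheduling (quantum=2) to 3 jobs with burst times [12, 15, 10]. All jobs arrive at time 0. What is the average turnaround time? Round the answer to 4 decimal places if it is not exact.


Time quantum = 2
Execution trace:
  J1 runs 2 units, time = 2
  J2 runs 2 units, time = 4
  J3 runs 2 units, time = 6
  J1 runs 2 units, time = 8
  J2 runs 2 units, time = 10
  J3 runs 2 units, time = 12
  J1 runs 2 units, time = 14
  J2 runs 2 units, time = 16
  J3 runs 2 units, time = 18
  J1 runs 2 units, time = 20
  J2 runs 2 units, time = 22
  J3 runs 2 units, time = 24
  J1 runs 2 units, time = 26
  J2 runs 2 units, time = 28
  J3 runs 2 units, time = 30
  J1 runs 2 units, time = 32
  J2 runs 2 units, time = 34
  J2 runs 2 units, time = 36
  J2 runs 1 units, time = 37
Finish times: [32, 37, 30]
Average turnaround = 99/3 = 33.0

33.0


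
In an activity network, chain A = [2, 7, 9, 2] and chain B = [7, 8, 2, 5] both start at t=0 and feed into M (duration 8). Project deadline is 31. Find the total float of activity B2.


Forward pass: ES(B2) = sum of predecessors on chain B = 7
EF = ES + duration = 7 + 8 = 15
Backward pass: LF(M) = deadline = 31; LS(M) = 31 - 8 = 23
LF(B2) = LS(M) - sum(successors on chain B) = 23 - 7 = 16
LS = LF - duration = 16 - 8 = 8
Total float = LS - ES = 8 - 7 = 1

1


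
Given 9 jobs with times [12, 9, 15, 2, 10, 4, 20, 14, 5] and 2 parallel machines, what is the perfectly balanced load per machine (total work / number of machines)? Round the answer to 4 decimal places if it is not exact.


Total processing time = 12 + 9 + 15 + 2 + 10 + 4 + 20 + 14 + 5 = 91
Number of machines = 2
Ideal balanced load = 91 / 2 = 45.5

45.5


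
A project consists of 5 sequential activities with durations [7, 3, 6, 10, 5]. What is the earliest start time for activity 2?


Activity 2 starts after activities 1 through 1 complete.
Predecessor durations: [7]
ES = 7 = 7

7


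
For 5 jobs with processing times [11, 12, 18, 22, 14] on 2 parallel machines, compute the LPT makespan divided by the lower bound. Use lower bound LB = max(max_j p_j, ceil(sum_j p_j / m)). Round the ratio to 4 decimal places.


LPT order: [22, 18, 14, 12, 11]
Machine loads after assignment: [34, 43]
LPT makespan = 43
Lower bound = max(max_job, ceil(total/2)) = max(22, 39) = 39
Ratio = 43 / 39 = 1.1026

1.1026


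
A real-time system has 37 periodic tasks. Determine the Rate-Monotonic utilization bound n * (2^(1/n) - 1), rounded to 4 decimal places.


Compute 2^(1/37) = 1.0189102844
Subtract 1: 1.0189102844 - 1 = 0.0189102844
Multiply by n: 37 * 0.0189102844 = 0.6996805228
Round to 4 dp: 0.6997

0.6997


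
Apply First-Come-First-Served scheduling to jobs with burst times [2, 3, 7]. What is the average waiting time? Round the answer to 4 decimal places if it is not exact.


FCFS order (as given): [2, 3, 7]
Waiting times:
  Job 1: wait = 0
  Job 2: wait = 2
  Job 3: wait = 5
Sum of waiting times = 7
Average waiting time = 7/3 = 2.3333

2.3333


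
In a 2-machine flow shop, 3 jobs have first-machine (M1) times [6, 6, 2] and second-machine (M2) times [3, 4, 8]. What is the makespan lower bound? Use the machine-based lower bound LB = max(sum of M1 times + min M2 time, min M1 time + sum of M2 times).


LB1 = sum(M1 times) + min(M2 times) = 14 + 3 = 17
LB2 = min(M1 times) + sum(M2 times) = 2 + 15 = 17
Lower bound = max(LB1, LB2) = max(17, 17) = 17

17


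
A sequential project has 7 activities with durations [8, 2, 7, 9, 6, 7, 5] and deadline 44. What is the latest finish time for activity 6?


LF(activity 6) = deadline - sum of successor durations
Successors: activities 7 through 7 with durations [5]
Sum of successor durations = 5
LF = 44 - 5 = 39

39


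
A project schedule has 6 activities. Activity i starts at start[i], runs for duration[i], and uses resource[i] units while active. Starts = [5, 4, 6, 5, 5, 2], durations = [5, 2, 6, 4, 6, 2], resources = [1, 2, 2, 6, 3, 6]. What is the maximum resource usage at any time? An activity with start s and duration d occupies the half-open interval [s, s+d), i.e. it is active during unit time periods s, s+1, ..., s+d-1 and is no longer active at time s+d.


Each activity i is active on [start_i, start_i + duration_i).
Compute total resource usage per time slot:
  t=0: active resources = [], total = 0
  t=1: active resources = [], total = 0
  t=2: active resources = [6], total = 6
  t=3: active resources = [6], total = 6
  t=4: active resources = [2], total = 2
  t=5: active resources = [1, 2, 6, 3], total = 12
  t=6: active resources = [1, 2, 6, 3], total = 12
  t=7: active resources = [1, 2, 6, 3], total = 12
  t=8: active resources = [1, 2, 6, 3], total = 12
  t=9: active resources = [1, 2, 3], total = 6
  t=10: active resources = [2, 3], total = 5
  t=11: active resources = [2], total = 2
Peak resource demand = 12

12


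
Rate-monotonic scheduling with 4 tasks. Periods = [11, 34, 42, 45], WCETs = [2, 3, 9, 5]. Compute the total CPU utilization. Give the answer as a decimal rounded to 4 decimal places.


Compute individual utilizations (exact fractions):
  Task 1: C/T = 2/11 (approx. 0.1818)
  Task 2: C/T = 3/34 (approx. 0.0882)
  Task 3: C/T = 9/42 = 3/14 (approx. 0.2143)
  Task 4: C/T = 5/45 = 1/9 (approx. 0.1111)
Total utilization U = 2/11 + 3/34 + 3/14 + 1/9 = 7015/11781
Rounded to 4 decimal places: U = 0.5955
RM (Liu & Layland) bound for 4 tasks = 0.756828; compare with U = 7015/11781 (approx. 0.595450)
U <= bound, so schedulable by RM sufficient condition.

0.5955


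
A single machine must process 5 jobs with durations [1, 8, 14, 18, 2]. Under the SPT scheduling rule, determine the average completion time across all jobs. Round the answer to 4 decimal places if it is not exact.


Sort jobs by processing time (SPT order): [1, 2, 8, 14, 18]
Compute completion times sequentially:
  Job 1: processing = 1, completes at 1
  Job 2: processing = 2, completes at 3
  Job 3: processing = 8, completes at 11
  Job 4: processing = 14, completes at 25
  Job 5: processing = 18, completes at 43
Sum of completion times = 83
Average completion time = 83/5 = 16.6

16.6


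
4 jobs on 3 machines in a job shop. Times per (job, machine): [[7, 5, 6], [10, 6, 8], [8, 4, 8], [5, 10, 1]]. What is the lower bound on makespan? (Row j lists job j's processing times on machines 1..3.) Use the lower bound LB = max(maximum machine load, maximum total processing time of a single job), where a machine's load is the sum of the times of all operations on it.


Machine loads:
  Machine 1: 7 + 10 + 8 + 5 = 30
  Machine 2: 5 + 6 + 4 + 10 = 25
  Machine 3: 6 + 8 + 8 + 1 = 23
Max machine load = 30
Job totals:
  Job 1: 18
  Job 2: 24
  Job 3: 20
  Job 4: 16
Max job total = 24
Lower bound = max(30, 24) = 30

30


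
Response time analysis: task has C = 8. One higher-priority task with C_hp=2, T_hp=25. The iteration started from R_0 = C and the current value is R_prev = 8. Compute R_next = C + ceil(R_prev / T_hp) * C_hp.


R_next = C + ceil(R_prev / T_hp) * C_hp
ceil(8 / 25) = ceil(0.32) = 1
Interference = 1 * 2 = 2
R_next = 8 + 2 = 10

10


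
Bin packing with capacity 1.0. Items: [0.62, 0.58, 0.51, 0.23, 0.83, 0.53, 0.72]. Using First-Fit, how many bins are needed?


Place items sequentially using First-Fit:
  Item 0.62 -> new Bin 1
  Item 0.58 -> new Bin 2
  Item 0.51 -> new Bin 3
  Item 0.23 -> Bin 1 (now 0.85)
  Item 0.83 -> new Bin 4
  Item 0.53 -> new Bin 5
  Item 0.72 -> new Bin 6
Total bins used = 6

6


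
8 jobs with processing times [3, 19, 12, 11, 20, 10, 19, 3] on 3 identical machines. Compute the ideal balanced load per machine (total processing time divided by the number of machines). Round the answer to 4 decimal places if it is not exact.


Total processing time = 3 + 19 + 12 + 11 + 20 + 10 + 19 + 3 = 97
Number of machines = 3
Ideal balanced load = 97 / 3 = 32.3333

32.3333


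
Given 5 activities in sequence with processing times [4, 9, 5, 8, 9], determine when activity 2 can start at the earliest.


Activity 2 starts after activities 1 through 1 complete.
Predecessor durations: [4]
ES = 4 = 4

4


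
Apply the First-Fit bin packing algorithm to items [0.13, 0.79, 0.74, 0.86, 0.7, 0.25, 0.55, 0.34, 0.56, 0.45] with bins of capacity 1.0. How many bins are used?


Place items sequentially using First-Fit:
  Item 0.13 -> new Bin 1
  Item 0.79 -> Bin 1 (now 0.92)
  Item 0.74 -> new Bin 2
  Item 0.86 -> new Bin 3
  Item 0.7 -> new Bin 4
  Item 0.25 -> Bin 2 (now 0.99)
  Item 0.55 -> new Bin 5
  Item 0.34 -> Bin 5 (now 0.89)
  Item 0.56 -> new Bin 6
  Item 0.45 -> new Bin 7
Total bins used = 7

7


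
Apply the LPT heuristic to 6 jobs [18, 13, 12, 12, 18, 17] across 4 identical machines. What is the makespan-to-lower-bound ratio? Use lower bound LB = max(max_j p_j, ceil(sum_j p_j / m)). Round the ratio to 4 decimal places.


LPT order: [18, 18, 17, 13, 12, 12]
Machine loads after assignment: [18, 18, 29, 25]
LPT makespan = 29
Lower bound = max(max_job, ceil(total/4)) = max(18, 23) = 23
Ratio = 29 / 23 = 1.2609

1.2609


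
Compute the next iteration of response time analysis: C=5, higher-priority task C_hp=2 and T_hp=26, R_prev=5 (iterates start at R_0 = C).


R_next = C + ceil(R_prev / T_hp) * C_hp
ceil(5 / 26) = ceil(0.1923) = 1
Interference = 1 * 2 = 2
R_next = 5 + 2 = 7

7


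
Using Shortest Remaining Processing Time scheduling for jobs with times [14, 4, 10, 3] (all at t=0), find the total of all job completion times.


Since all jobs arrive at t=0, SRPT equals SPT ordering.
SPT order: [3, 4, 10, 14]
Completion times:
  Job 1: p=3, C=3
  Job 2: p=4, C=7
  Job 3: p=10, C=17
  Job 4: p=14, C=31
Total completion time = 3 + 7 + 17 + 31 = 58

58


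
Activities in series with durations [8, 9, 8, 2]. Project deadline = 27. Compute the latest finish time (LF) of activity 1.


LF(activity 1) = deadline - sum of successor durations
Successors: activities 2 through 4 with durations [9, 8, 2]
Sum of successor durations = 19
LF = 27 - 19 = 8

8


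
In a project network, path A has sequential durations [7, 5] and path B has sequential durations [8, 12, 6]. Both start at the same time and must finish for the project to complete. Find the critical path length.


Path A total = 7 + 5 = 12
Path B total = 8 + 12 + 6 = 26
Critical path = longest path = max(12, 26) = 26

26


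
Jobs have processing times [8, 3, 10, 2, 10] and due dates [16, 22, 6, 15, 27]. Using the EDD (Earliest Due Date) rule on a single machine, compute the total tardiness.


Sort by due date (EDD order): [(10, 6), (2, 15), (8, 16), (3, 22), (10, 27)]
Compute completion times and tardiness:
  Job 1: p=10, d=6, C=10, tardiness=max(0,10-6)=4
  Job 2: p=2, d=15, C=12, tardiness=max(0,12-15)=0
  Job 3: p=8, d=16, C=20, tardiness=max(0,20-16)=4
  Job 4: p=3, d=22, C=23, tardiness=max(0,23-22)=1
  Job 5: p=10, d=27, C=33, tardiness=max(0,33-27)=6
Total tardiness = 15

15


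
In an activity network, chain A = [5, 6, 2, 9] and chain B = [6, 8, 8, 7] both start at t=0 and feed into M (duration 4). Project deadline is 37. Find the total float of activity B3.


Forward pass: ES(B3) = sum of predecessors on chain B = 14
EF = ES + duration = 14 + 8 = 22
Backward pass: LF(M) = deadline = 37; LS(M) = 37 - 4 = 33
LF(B3) = LS(M) - sum(successors on chain B) = 33 - 7 = 26
LS = LF - duration = 26 - 8 = 18
Total float = LS - ES = 18 - 14 = 4

4


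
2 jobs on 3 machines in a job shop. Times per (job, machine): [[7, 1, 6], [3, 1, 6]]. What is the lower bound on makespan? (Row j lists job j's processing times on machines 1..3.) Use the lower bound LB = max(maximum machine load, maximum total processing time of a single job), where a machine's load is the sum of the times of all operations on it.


Machine loads:
  Machine 1: 7 + 3 = 10
  Machine 2: 1 + 1 = 2
  Machine 3: 6 + 6 = 12
Max machine load = 12
Job totals:
  Job 1: 14
  Job 2: 10
Max job total = 14
Lower bound = max(12, 14) = 14

14


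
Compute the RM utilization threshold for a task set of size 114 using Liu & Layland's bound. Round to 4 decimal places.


Compute 2^(1/114) = 1.0060987606
Subtract 1: 1.0060987606 - 1 = 0.0060987606
Multiply by n: 114 * 0.0060987606 = 0.6952587084
Round to 4 dp: 0.6953

0.6953


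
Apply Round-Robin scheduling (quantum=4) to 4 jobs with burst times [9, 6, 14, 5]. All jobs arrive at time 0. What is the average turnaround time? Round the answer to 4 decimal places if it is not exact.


Time quantum = 4
Execution trace:
  J1 runs 4 units, time = 4
  J2 runs 4 units, time = 8
  J3 runs 4 units, time = 12
  J4 runs 4 units, time = 16
  J1 runs 4 units, time = 20
  J2 runs 2 units, time = 22
  J3 runs 4 units, time = 26
  J4 runs 1 units, time = 27
  J1 runs 1 units, time = 28
  J3 runs 4 units, time = 32
  J3 runs 2 units, time = 34
Finish times: [28, 22, 34, 27]
Average turnaround = 111/4 = 27.75

27.75


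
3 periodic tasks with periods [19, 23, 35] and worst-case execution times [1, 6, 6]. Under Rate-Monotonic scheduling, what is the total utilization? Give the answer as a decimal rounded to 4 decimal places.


Compute individual utilizations (exact fractions):
  Task 1: C/T = 1/19 (approx. 0.0526)
  Task 2: C/T = 6/23 (approx. 0.2609)
  Task 3: C/T = 6/35 (approx. 0.1714)
Total utilization U = 1/19 + 6/23 + 6/35 = 7417/15295
Rounded to 4 decimal places: U = 0.4849
RM (Liu & Layland) bound for 3 tasks = 0.779763; compare with U = 7417/15295 (approx. 0.484930)
U <= bound, so schedulable by RM sufficient condition.

0.4849


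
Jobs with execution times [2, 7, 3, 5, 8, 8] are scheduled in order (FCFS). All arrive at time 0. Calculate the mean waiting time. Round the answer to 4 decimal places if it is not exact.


FCFS order (as given): [2, 7, 3, 5, 8, 8]
Waiting times:
  Job 1: wait = 0
  Job 2: wait = 2
  Job 3: wait = 9
  Job 4: wait = 12
  Job 5: wait = 17
  Job 6: wait = 25
Sum of waiting times = 65
Average waiting time = 65/6 = 10.8333

10.8333


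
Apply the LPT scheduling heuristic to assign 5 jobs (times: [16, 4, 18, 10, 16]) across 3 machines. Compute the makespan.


Sort jobs in decreasing order (LPT): [18, 16, 16, 10, 4]
Assign each job to the least loaded machine:
  Machine 1: jobs [18], load = 18
  Machine 2: jobs [16, 10], load = 26
  Machine 3: jobs [16, 4], load = 20
Makespan = max load = 26

26


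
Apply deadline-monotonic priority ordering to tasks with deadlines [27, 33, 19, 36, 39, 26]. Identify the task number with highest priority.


Sort tasks by relative deadline (ascending):
  Task 3: deadline = 19
  Task 6: deadline = 26
  Task 1: deadline = 27
  Task 2: deadline = 33
  Task 4: deadline = 36
  Task 5: deadline = 39
Priority order (highest first): [3, 6, 1, 2, 4, 5]
Highest priority task = 3

3


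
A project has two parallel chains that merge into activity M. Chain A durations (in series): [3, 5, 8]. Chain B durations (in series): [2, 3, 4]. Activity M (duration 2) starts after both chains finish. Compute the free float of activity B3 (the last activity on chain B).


ES(B3) = sum of predecessors on chain B = 5
EF(B3) = ES + duration = 5 + 4 = 9
Successor of B3 is M. ES(M) = max(sum(A), sum(B)) = max(16, 9) = 16
Free float = ES(successor) - EF(current) = 16 - 9 = 7

7


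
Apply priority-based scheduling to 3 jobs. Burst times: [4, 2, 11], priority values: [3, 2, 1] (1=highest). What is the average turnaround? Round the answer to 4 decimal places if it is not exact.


Sort by priority (ascending = highest first):
Order: [(1, 11), (2, 2), (3, 4)]
Completion times:
  Priority 1, burst=11, C=11
  Priority 2, burst=2, C=13
  Priority 3, burst=4, C=17
Average turnaround = 41/3 = 13.6667

13.6667


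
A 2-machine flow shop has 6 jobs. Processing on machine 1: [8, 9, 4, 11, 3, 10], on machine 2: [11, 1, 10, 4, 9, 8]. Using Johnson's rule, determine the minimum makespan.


Apply Johnson's rule:
  Group 1 (a <= b): [(5, 3, 9), (3, 4, 10), (1, 8, 11)]
  Group 2 (a > b): [(6, 10, 8), (4, 11, 4), (2, 9, 1)]
Optimal job order: [5, 3, 1, 6, 4, 2]
Schedule:
  Job 5: M1 done at 3, M2 done at 12
  Job 3: M1 done at 7, M2 done at 22
  Job 1: M1 done at 15, M2 done at 33
  Job 6: M1 done at 25, M2 done at 41
  Job 4: M1 done at 36, M2 done at 45
  Job 2: M1 done at 45, M2 done at 46
Makespan = 46

46


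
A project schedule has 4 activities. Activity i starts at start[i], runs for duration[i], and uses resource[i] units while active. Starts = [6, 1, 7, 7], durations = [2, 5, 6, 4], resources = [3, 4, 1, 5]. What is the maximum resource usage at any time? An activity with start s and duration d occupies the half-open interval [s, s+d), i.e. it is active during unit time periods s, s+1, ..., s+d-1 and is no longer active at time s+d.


Each activity i is active on [start_i, start_i + duration_i).
Compute total resource usage per time slot:
  t=0: active resources = [], total = 0
  t=1: active resources = [4], total = 4
  t=2: active resources = [4], total = 4
  t=3: active resources = [4], total = 4
  t=4: active resources = [4], total = 4
  t=5: active resources = [4], total = 4
  t=6: active resources = [3], total = 3
  t=7: active resources = [3, 1, 5], total = 9
  t=8: active resources = [1, 5], total = 6
  t=9: active resources = [1, 5], total = 6
  t=10: active resources = [1, 5], total = 6
  t=11: active resources = [1], total = 1
  t=12: active resources = [1], total = 1
Peak resource demand = 9

9


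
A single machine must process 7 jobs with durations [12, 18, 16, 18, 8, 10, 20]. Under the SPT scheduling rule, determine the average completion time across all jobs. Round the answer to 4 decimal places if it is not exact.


Sort jobs by processing time (SPT order): [8, 10, 12, 16, 18, 18, 20]
Compute completion times sequentially:
  Job 1: processing = 8, completes at 8
  Job 2: processing = 10, completes at 18
  Job 3: processing = 12, completes at 30
  Job 4: processing = 16, completes at 46
  Job 5: processing = 18, completes at 64
  Job 6: processing = 18, completes at 82
  Job 7: processing = 20, completes at 102
Sum of completion times = 350
Average completion time = 350/7 = 50.0

50.0


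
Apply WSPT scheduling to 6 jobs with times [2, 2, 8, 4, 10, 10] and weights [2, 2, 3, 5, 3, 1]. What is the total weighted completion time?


Compute p/w ratios and sort ascending (WSPT): [(4, 5), (2, 2), (2, 2), (8, 3), (10, 3), (10, 1)]
Compute weighted completion times:
  Job (p=4,w=5): C=4, w*C=5*4=20
  Job (p=2,w=2): C=6, w*C=2*6=12
  Job (p=2,w=2): C=8, w*C=2*8=16
  Job (p=8,w=3): C=16, w*C=3*16=48
  Job (p=10,w=3): C=26, w*C=3*26=78
  Job (p=10,w=1): C=36, w*C=1*36=36
Total weighted completion time = 210

210


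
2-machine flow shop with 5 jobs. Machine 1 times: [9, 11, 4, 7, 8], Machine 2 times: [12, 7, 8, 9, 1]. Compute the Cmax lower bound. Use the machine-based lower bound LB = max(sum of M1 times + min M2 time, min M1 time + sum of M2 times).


LB1 = sum(M1 times) + min(M2 times) = 39 + 1 = 40
LB2 = min(M1 times) + sum(M2 times) = 4 + 37 = 41
Lower bound = max(LB1, LB2) = max(40, 41) = 41

41
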